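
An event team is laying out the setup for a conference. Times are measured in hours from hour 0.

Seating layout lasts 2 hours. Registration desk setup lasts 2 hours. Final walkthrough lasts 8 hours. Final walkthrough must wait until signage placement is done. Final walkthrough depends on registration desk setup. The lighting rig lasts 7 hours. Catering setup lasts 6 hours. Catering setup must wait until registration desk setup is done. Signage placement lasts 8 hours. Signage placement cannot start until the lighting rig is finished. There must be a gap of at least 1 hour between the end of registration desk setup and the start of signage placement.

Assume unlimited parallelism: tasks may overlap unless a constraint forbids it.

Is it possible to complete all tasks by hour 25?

Yes

Registration desk setup has no prerequisites, so it starts at hour 0 and finishes at hour 2.
After registration desk setup (finishes hour 2), catering setup can start at hour 2 and finishes at hour 8.
Seating layout has no prerequisites, so it starts at hour 0 and finishes at hour 2.
Nothing blocks the lighting rig, so it runs from hour 0 to hour 7.
Signage placement cannot start until the lighting rig (finishes hour 7); registration desk setup (finishes hour 2, plus 1-hour gap → hour 3). The controlling bound is hour 7, so signage placement finishes at 7 + 8 = hour 15.
For final walkthrough: signage placement (finishes hour 15); registration desk setup (finishes hour 2). Taking the maximum gives a start of hour 15, and it finishes at 15 + 8 = hour 23.
Every task is finished by hour 23, which is no later than the deadline of 25, so the schedule is feasible.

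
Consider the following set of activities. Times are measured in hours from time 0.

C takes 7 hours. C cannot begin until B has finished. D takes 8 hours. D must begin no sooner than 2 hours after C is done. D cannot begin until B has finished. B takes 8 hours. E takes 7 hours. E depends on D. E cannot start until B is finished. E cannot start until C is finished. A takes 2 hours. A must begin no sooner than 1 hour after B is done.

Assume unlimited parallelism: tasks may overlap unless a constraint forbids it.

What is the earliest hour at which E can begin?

Nothing blocks B, so it runs from hour 0 to hour 8.
C waits on B (finishes hour 8), so it starts at hour 8 and finishes at 8 + 7 = hour 15.
For D: C (finishes hour 15, plus 2-hour gap → hour 17); B (finishes hour 8). Taking the maximum gives a start of hour 17, and it finishes at 17 + 8 = hour 25.
E waits on D (finishes hour 25); B (finishes hour 8); C (finishes hour 15). The latest of these is hour 25, which is the earliest E can start.

25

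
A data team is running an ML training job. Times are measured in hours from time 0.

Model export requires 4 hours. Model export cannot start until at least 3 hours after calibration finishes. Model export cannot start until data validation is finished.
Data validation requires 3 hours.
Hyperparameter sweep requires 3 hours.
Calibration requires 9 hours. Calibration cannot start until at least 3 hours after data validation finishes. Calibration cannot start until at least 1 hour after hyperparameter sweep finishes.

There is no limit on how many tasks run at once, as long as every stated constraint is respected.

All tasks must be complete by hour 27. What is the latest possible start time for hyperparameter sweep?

7

To finish by hour 27, model export (duration 4) must start no later than hour 23.
Since model export (must start by hour 23, minus 3-hour gap → hour 20) depends on it, calibration must finish by hour 20. Backing off its 9-hour duration gives a latest start of hour 11.
Hyperparameter sweep feeds into calibration (must start by hour 11, minus 1-hour gap → hour 10); so hyperparameter sweep must finish by hour 10 and therefore start by hour 7.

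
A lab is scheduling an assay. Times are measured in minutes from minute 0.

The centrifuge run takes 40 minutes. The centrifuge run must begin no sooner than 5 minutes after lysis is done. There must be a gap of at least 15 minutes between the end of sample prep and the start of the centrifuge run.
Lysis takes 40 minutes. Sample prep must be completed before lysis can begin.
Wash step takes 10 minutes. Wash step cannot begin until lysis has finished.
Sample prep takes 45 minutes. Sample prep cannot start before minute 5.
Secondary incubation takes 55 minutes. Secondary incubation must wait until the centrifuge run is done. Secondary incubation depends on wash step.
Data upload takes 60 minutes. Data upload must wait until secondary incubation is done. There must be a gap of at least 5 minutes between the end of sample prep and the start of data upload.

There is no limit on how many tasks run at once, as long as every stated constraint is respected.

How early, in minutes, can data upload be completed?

250

Sample prep waits on its own release at minute 5, so it starts at minute 5 and finishes at 5 + 45 = minute 50.
After sample prep (finishes minute 50), lysis can start at minute 50 and finishes at minute 90.
Wash step waits on lysis (finishes minute 90), so it starts at minute 90 and finishes at 90 + 10 = minute 100.
The centrifuge run has to wait for lysis (finishes minute 90, plus 5-minute gap → minute 95); sample prep (finishes minute 50, plus 15-minute gap → minute 65). The latest of these is minute 95, so the centrifuge run runs minute 95 to 95 + 40 = minute 135.
For secondary incubation: the centrifuge run (finishes minute 135); wash step (finishes minute 100). Taking the maximum gives a start of minute 135, and it finishes at 135 + 55 = minute 190.
Data upload cannot start until secondary incubation (finishes minute 190); sample prep (finishes minute 50, plus 5-minute gap → minute 55). The controlling bound is minute 190, so data upload finishes at 190 + 60 = minute 250.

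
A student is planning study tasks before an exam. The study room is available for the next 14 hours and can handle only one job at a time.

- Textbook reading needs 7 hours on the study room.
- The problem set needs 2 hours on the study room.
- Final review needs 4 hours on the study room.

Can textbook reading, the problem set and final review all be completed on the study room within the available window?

Running back to back, the jobs need 7 + 2 + 4 = 13 hours on the study room.
Since 13 ≤ 14, they fit within the window.

Yes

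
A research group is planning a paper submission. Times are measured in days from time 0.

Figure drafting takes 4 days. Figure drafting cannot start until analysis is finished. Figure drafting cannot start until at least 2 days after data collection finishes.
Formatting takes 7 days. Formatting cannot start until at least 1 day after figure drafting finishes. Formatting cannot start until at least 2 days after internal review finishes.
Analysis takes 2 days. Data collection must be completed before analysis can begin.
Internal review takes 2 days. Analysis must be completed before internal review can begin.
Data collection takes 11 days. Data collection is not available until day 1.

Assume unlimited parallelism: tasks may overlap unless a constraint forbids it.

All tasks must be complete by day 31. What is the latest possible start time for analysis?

Formatting must finish by day 31; it takes 7 days, so it must start by 31 − 7 = day 24.
Figure drafting must finish before formatting (must start by day 24, minus 1-day gap → day 23). With a 4-day duration, figure drafting must start by 23 − 4 = day 19.
Internal review has to be done before formatting (must start by day 24, minus 2-day gap → day 22). That means finishing by day 22, i.e. starting by 22 − 2 = day 20.
Analysis must finish in time for figure drafting (must start by day 19); internal review (must start by day 20). The tightest is day 19, so analysis must start by 19 − 2 = day 17.

17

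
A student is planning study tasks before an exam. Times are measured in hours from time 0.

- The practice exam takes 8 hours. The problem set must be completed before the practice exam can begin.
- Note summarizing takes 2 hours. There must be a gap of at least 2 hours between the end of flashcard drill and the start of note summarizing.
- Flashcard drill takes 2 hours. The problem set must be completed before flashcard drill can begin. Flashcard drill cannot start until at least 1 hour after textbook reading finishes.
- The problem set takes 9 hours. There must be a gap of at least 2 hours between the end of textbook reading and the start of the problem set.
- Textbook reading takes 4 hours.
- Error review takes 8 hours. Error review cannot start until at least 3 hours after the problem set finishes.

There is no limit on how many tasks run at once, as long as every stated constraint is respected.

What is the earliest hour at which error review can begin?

18

Textbook reading has no prerequisites, so it starts at hour 0 and finishes at hour 4.
The problem set cannot begin until textbook reading (finishes hour 4, plus 2-hour gap → hour 6). It runs from hour 6 to 6 + 9 = hour 15.
Error review waits on the problem set (finishes hour 15, plus 3-hour gap → hour 18), so the earliest it can start is hour 18.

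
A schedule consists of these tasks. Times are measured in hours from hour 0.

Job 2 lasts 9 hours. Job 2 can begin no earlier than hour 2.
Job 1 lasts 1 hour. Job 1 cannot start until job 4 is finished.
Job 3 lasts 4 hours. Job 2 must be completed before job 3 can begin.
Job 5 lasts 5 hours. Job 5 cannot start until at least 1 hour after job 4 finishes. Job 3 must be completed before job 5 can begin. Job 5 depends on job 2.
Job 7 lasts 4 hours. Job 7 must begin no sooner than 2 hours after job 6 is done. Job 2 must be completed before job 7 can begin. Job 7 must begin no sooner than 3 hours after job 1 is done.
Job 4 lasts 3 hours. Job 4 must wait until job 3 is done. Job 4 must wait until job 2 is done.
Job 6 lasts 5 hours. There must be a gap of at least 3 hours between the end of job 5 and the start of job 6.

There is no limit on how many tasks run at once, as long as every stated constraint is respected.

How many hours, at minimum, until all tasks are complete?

38

Job 2 waits on its own release at hour 2, so it starts at hour 2 and finishes at 2 + 9 = hour 11.
Job 3 cannot begin until job 2 (finishes hour 11). It runs from hour 11 to 11 + 4 = hour 15.
For job 4: job 3 (finishes hour 15); job 2 (finishes hour 11). Taking the maximum gives a start of hour 15, and it finishes at 15 + 3 = hour 18.
Job 5 has to wait for job 4 (finishes hour 18, plus 1-hour gap → hour 19); job 3 (finishes hour 15); job 2 (finishes hour 11). The latest of these is hour 19, so job 5 runs hour 19 to 19 + 5 = hour 24.
Job 6 waits on job 5 (finishes hour 24, plus 3-hour gap → hour 27), so it starts at hour 27 and finishes at 27 + 5 = hour 32.
Job 1 waits on job 4 (finishes hour 18), so it starts at hour 18 and finishes at 18 + 1 = hour 19.
Job 7 cannot start until job 6 (finishes hour 32, plus 2-hour gap → hour 34); job 2 (finishes hour 11); job 1 (finishes hour 19, plus 3-hour gap → hour 22). The controlling bound is hour 34, so job 7 finishes at 34 + 4 = hour 38.
All tasks are finished once the last one completes. Finish times: Job 1 at 19, Job 2 at 11, Job 3 at 15, Job 4 at 18, Job 5 at 24, Job 6 at 32, Job 7 at 38. The latest is hour 38.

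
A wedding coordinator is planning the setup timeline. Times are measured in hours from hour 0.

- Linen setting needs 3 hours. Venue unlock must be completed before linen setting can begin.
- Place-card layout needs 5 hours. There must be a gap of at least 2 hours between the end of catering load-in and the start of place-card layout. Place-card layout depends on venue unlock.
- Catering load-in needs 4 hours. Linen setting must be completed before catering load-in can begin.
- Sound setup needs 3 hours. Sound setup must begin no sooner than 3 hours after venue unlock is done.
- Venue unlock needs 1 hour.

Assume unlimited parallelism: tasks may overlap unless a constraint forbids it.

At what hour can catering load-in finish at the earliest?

8

Venue unlock can start immediately at hour 0; it finishes at hour 1.
Linen setting cannot begin until venue unlock (finishes hour 1). It runs from hour 1 to 1 + 3 = hour 4.
Catering load-in waits on linen setting (finishes hour 4), so it starts at hour 4 and finishes at 4 + 4 = hour 8.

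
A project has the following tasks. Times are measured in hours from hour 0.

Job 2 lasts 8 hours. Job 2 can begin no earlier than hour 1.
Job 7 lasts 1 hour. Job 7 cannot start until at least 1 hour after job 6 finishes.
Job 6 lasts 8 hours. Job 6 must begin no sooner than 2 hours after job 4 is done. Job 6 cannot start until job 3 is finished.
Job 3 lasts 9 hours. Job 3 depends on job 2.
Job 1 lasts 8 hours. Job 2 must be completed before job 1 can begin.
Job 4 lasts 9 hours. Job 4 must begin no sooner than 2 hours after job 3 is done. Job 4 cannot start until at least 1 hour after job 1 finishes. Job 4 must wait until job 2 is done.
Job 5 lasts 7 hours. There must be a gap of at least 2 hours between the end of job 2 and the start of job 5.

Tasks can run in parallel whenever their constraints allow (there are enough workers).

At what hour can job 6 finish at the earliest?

39

After its own release at hour 1, job 2 can start at hour 1 and finishes at hour 9.
Job 3 waits on job 2 (finishes hour 9), so it starts at hour 9 and finishes at 9 + 9 = hour 18.
Job 1 cannot begin until job 2 (finishes hour 9). It runs from hour 9 to 9 + 8 = hour 17.
Job 4 has to wait for job 3 (finishes hour 18, plus 2-hour gap → hour 20); job 1 (finishes hour 17, plus 1-hour gap → hour 18); job 2 (finishes hour 9). The latest of these is hour 20, so job 4 runs hour 20 to 20 + 9 = hour 29.
Job 6 has to wait for job 4 (finishes hour 29, plus 2-hour gap → hour 31); job 3 (finishes hour 18). The latest of these is hour 31, so job 6 runs hour 31 to 31 + 8 = hour 39.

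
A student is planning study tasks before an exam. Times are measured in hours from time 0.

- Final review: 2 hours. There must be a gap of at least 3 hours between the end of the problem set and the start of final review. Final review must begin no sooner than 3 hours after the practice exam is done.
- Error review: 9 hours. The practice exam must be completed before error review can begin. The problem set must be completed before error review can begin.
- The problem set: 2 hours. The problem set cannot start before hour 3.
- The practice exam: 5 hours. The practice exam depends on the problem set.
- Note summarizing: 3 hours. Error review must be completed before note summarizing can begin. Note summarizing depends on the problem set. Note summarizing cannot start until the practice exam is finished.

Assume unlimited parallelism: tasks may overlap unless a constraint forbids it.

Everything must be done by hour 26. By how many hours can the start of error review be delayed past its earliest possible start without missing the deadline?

4

After its own release at hour 3, the problem set can start at hour 3 and finishes at hour 5.
The practice exam waits on the problem set (finishes hour 5), so it starts at hour 5 and finishes at 5 + 5 = hour 10.
For error review: the practice exam (finishes hour 10); the problem set (finishes hour 5). Taking the maximum gives a start of hour 10, and it finishes at 10 + 9 = hour 19.

Working backward from the deadline:
To finish by hour 26, note summarizing (duration 3) must start no later than hour 23.
Error review feeds into note summarizing (must start by hour 23); so error review must finish by hour 23 and therefore start by hour 14.
So error review can start as early as hour 10 and as late as hour 14, giving 14 − 10 = 4 hours of slack.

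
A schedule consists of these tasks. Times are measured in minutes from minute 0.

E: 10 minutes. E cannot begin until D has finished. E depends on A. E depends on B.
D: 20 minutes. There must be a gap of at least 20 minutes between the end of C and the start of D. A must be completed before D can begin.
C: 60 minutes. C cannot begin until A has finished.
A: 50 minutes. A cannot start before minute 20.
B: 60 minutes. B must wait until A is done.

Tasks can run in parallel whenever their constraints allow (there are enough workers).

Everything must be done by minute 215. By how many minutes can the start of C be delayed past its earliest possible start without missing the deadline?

A waits on its own release at minute 20, so it starts at minute 20 and finishes at 20 + 50 = minute 70.
C cannot begin until A (finishes minute 70). It runs from minute 70 to 70 + 60 = minute 130.

Working backward from the deadline:
E has no dependents, so it just needs to finish by minute 215. Starting by 215 − 10 = minute 205 achieves that.
D has to be done before E (must start by minute 205). That means finishing by minute 205, i.e. starting by 205 − 20 = minute 185.
C feeds into D (must start by minute 185, minus 20-minute gap → minute 165); so C must finish by minute 165 and therefore start by minute 105.
So C can start as early as minute 70 and as late as minute 105, giving 105 − 70 = 35 minutes of slack.

35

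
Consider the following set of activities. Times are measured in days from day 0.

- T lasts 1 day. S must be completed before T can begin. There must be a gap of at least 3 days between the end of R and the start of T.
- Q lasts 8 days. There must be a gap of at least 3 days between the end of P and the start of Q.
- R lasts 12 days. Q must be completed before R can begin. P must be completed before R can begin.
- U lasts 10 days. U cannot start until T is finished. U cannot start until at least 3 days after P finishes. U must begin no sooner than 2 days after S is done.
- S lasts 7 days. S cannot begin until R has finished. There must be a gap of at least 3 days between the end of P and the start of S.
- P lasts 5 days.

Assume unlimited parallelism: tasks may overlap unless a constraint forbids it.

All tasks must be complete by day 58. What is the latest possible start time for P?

To finish by day 58, U (duration 10) must start no later than day 48.
T must finish before U (must start by day 48). With a 1-day duration, T must start by 48 − 1 = day 47.
S must finish in time for T (must start by day 47); U (must start by day 48, minus 2-day gap → day 46). The tightest is day 46, so S must start by 46 − 7 = day 39.
R has several dependents: S (must start by day 39); T (must start by day 47, minus 3-day gap → day 44). The earliest of those limits is day 39, so R must start by 39 − 12 = day 27.
Q must finish before R (must start by day 27). With an 8-day duration, Q must start by 27 − 8 = day 19.
P has several dependents: Q (must start by day 19, minus 3-day gap → day 16); R (must start by day 27); S (must start by day 39, minus 3-day gap → day 36); U (must start by day 48, minus 3-day gap → day 45). The earliest of those limits is day 16, so P must start by 16 − 5 = day 11.

11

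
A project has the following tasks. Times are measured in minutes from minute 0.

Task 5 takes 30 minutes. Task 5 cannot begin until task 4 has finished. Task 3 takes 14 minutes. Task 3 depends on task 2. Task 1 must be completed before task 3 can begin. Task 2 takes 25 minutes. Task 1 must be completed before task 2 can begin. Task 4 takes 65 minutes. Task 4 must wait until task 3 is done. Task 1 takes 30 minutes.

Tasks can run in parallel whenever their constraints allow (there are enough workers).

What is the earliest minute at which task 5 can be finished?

Nothing blocks task 1, so it runs from minute 0 to minute 30.
Task 2 waits on task 1 (finishes minute 30), so it starts at minute 30 and finishes at 30 + 25 = minute 55.
For task 3: task 2 (finishes minute 55); task 1 (finishes minute 30). Taking the maximum gives a start of minute 55, and it finishes at 55 + 14 = minute 69.
After task 3 (finishes minute 69), task 4 can start at minute 69 and finishes at minute 134.
After task 4 (finishes minute 134), task 5 can start at minute 134 and finishes at minute 164.

164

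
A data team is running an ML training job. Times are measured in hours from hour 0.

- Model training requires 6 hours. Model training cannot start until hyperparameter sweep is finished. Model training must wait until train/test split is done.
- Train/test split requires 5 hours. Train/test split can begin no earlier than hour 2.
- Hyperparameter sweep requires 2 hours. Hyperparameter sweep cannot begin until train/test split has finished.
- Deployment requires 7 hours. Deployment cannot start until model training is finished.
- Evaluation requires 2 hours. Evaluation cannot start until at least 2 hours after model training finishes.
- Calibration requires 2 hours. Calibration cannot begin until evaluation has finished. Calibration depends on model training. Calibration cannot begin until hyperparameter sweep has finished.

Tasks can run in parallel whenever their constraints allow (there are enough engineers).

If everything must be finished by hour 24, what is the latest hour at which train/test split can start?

Calibration has no dependents, so it just needs to finish by hour 24. Starting by 24 − 2 = hour 22 achieves that.
Since calibration (must start by hour 22) depends on it, evaluation must finish by hour 22. Backing off its 2-hour duration gives a latest start of hour 20.
Deployment has no dependents, so it just needs to finish by hour 24. Starting by 24 − 7 = hour 17 achieves that.
Model training feeds evaluation (must start by hour 20, minus 2-hour gap → hour 18); calibration (must start by hour 22); deployment (must start by hour 17). Taking the minimum, model training must finish by hour 17 and start by 17 − 6 = hour 11.
Hyperparameter sweep has several dependents: model training (must start by hour 11); calibration (must start by hour 22). The earliest of those limits is hour 11, so hyperparameter sweep must start by 11 − 2 = hour 9.
Train/test split has several dependents: hyperparameter sweep (must start by hour 9); model training (must start by hour 11). The earliest of those limits is hour 9, so train/test split must start by 9 − 5 = hour 4.

4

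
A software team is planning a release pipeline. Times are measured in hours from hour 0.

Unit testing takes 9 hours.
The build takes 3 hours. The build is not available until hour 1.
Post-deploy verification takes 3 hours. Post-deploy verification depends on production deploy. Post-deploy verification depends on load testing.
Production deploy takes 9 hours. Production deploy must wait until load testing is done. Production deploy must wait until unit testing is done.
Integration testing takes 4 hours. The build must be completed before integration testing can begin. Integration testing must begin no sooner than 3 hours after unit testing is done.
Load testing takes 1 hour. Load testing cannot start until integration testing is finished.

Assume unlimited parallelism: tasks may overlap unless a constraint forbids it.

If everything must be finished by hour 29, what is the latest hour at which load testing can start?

16

Nothing follows post-deploy verification; the deadline of hour 29 is its only limit. It must start by 29 − 3 = hour 26.
Production deploy has to be done before post-deploy verification (must start by hour 26). That means finishing by hour 26, i.e. starting by 26 − 9 = hour 17.
For load testing: production deploy (must start by hour 17); post-deploy verification (must start by hour 26). The most restrictive is hour 17; with a 1-hour duration, load testing must start by hour 16.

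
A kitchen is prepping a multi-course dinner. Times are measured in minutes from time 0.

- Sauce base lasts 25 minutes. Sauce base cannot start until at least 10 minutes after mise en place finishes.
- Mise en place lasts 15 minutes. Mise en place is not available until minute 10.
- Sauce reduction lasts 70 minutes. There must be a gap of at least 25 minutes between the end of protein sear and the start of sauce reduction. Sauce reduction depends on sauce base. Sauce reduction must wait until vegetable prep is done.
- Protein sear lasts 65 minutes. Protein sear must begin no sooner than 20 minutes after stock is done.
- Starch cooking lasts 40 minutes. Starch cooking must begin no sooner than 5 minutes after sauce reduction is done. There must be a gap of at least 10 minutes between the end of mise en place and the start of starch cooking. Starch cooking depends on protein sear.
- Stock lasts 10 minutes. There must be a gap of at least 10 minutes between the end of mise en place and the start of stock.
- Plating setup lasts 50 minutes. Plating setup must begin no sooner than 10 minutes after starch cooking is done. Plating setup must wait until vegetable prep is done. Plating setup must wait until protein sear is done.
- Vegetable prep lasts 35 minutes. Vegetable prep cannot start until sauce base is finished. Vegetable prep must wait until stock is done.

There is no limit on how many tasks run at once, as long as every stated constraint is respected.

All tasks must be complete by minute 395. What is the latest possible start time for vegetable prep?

Plating setup has no dependents, so it just needs to finish by minute 395. Starting by 395 − 50 = minute 345 achieves that.
Starch cooking has to be done before plating setup (must start by minute 345, minus 10-minute gap → minute 335). That means finishing by minute 335, i.e. starting by 335 − 40 = minute 295.
Sauce reduction feeds into starch cooking (must start by minute 295, minus 5-minute gap → minute 290); so sauce reduction must finish by minute 290 and therefore start by minute 220.
Vegetable prep feeds sauce reduction (must start by minute 220); plating setup (must start by minute 345). Taking the minimum, vegetable prep must finish by minute 220 and start by 220 − 35 = minute 185.

185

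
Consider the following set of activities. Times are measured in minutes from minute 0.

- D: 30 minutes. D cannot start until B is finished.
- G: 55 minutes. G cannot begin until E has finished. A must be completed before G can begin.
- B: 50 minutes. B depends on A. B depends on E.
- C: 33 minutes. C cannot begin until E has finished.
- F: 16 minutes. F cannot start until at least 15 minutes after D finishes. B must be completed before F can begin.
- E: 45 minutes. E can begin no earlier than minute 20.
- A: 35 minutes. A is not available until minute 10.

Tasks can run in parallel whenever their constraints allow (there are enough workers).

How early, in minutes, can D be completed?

145

E cannot begin until its own release at minute 20. It runs from minute 20 to 20 + 45 = minute 65.
A waits on its own release at minute 10, so it starts at minute 10 and finishes at 10 + 35 = minute 45.
B cannot start until A (finishes minute 45); E (finishes minute 65). The controlling bound is minute 65, so B finishes at 65 + 50 = minute 115.
D waits on B (finishes minute 115), so it starts at minute 115 and finishes at 115 + 30 = minute 145.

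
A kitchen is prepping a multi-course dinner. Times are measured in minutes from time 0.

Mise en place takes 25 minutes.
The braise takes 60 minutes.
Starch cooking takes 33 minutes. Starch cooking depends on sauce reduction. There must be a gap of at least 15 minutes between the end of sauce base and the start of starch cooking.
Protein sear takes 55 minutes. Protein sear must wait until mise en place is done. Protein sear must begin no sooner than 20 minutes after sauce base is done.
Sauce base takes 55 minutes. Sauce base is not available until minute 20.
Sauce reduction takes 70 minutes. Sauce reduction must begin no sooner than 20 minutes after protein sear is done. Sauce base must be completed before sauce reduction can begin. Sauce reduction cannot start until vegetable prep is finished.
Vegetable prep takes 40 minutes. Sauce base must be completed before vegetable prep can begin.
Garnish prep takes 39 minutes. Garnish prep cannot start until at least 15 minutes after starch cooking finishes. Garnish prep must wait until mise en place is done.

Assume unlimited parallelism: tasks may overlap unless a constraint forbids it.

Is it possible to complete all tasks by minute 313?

The braise can start immediately at minute 0; it finishes at minute 60.
Sauce base cannot begin until its own release at minute 20. It runs from minute 20 to 20 + 55 = minute 75.
Vegetable prep cannot begin until sauce base (finishes minute 75). It runs from minute 75 to 75 + 40 = minute 115.
Nothing blocks mise en place, so it runs from minute 0 to minute 25.
Protein sear needs all of mise en place (finishes minute 25); sauce base (finishes minute 75, plus 20-minute gap → minute 95). That puts its earliest start at minute 95; it finishes at 95 + 55 = minute 150.
Sauce reduction cannot start until protein sear (finishes minute 150, plus 20-minute gap → minute 170); sauce base (finishes minute 75); vegetable prep (finishes minute 115). The controlling bound is minute 170, so sauce reduction finishes at 170 + 70 = minute 240.
Starch cooking cannot start until sauce reduction (finishes minute 240); sauce base (finishes minute 75, plus 15-minute gap → minute 90). The controlling bound is minute 240, so starch cooking finishes at 240 + 33 = minute 273.
Garnish prep has to wait for starch cooking (finishes minute 273, plus 15-minute gap → minute 288); mise en place (finishes minute 25). The latest of these is minute 288, so garnish prep runs minute 288 to 288 + 39 = minute 327.
The earliest everything can be done is minute 327, which is after the deadline of 313, so it is not possible.

No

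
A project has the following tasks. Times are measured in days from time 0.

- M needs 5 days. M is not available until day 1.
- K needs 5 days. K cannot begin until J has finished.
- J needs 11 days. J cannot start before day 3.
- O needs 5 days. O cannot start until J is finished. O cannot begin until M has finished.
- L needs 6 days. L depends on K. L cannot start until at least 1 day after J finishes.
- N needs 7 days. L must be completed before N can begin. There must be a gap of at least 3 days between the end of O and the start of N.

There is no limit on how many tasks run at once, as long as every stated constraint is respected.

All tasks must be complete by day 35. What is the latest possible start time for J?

6

N must finish by day 35; it takes 7 days, so it must start by 35 − 7 = day 28.
Since N (must start by day 28) depends on it, L must finish by day 28. Backing off its 6-day duration gives a latest start of day 22.
K feeds into L (must start by day 22); so K must finish by day 22 and therefore start by day 17.
O feeds into N (must start by day 28, minus 3-day gap → day 25); so O must finish by day 25 and therefore start by day 20.
J has several dependents: K (must start by day 17); L (must start by day 22, minus 1-day gap → day 21); O (must start by day 20). The earliest of those limits is day 17, so J must start by 17 − 11 = day 6.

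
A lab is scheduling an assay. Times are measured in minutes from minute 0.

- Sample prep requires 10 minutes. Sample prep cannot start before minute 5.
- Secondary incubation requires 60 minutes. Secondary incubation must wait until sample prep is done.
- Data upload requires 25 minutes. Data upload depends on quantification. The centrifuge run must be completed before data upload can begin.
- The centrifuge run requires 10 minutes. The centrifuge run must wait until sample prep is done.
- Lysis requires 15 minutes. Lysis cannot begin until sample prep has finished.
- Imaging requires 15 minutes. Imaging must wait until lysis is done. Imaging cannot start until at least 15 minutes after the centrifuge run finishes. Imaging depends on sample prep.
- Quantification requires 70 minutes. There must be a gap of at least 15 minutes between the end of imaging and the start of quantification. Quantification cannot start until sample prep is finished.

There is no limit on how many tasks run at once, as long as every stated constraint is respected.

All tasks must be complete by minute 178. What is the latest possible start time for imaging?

To finish by minute 178, data upload (duration 25) must start no later than minute 153.
Quantification must finish before data upload (must start by minute 153). With a 70-minute duration, quantification must start by 153 − 70 = minute 83.
Imaging has to be done before quantification (must start by minute 83, minus 15-minute gap → minute 68). That means finishing by minute 68, i.e. starting by 68 − 15 = minute 53.

53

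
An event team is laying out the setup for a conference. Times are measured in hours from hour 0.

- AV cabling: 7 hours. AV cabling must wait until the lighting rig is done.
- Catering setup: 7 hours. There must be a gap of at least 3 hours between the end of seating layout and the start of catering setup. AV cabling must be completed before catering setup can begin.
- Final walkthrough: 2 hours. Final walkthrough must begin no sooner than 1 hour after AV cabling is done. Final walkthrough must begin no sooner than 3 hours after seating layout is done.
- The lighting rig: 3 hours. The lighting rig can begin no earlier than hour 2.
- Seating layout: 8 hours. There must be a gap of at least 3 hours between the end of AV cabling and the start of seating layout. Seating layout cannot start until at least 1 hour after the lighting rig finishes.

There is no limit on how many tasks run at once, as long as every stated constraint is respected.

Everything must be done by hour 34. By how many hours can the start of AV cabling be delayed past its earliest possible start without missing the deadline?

1

After its own release at hour 2, the lighting rig can start at hour 2 and finishes at hour 5.
AV cabling waits on the lighting rig (finishes hour 5), so it starts at hour 5 and finishes at 5 + 7 = hour 12.

Working backward from the deadline:
Catering setup must finish by hour 34; it takes 7 hours, so it must start by 34 − 7 = hour 27.
Nothing follows final walkthrough; the deadline of hour 34 is its only limit. It must start by 34 − 2 = hour 32.
Seating layout feeds catering setup (must start by hour 27, minus 3-hour gap → hour 24); final walkthrough (must start by hour 32, minus 3-hour gap → hour 29). Taking the minimum, seating layout must finish by hour 24 and start by 24 − 8 = hour 16.
AV cabling has several dependents: seating layout (must start by hour 16, minus 3-hour gap → hour 13); catering setup (must start by hour 27); final walkthrough (must start by hour 32, minus 1-hour gap → hour 31). The earliest of those limits is hour 13, so AV cabling must start by 13 − 7 = hour 6.
So AV cabling can start as early as hour 5 and as late as hour 6, giving 6 − 5 = 1 hour of slack.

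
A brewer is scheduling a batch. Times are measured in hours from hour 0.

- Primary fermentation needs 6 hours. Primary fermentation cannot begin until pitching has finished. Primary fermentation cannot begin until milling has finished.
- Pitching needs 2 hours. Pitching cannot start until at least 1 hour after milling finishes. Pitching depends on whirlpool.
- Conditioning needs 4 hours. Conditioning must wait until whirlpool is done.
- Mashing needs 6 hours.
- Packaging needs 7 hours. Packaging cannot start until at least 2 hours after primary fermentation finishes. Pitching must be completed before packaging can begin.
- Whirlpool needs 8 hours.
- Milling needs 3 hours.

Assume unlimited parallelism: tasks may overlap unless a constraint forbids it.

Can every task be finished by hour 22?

No

Whirlpool can start immediately at hour 0; it finishes at hour 8.
Conditioning waits on whirlpool (finishes hour 8), so it starts at hour 8 and finishes at 8 + 4 = hour 12.
Mashing can start immediately at hour 0; it finishes at hour 6.
Milling has no prerequisites, so it starts at hour 0 and finishes at hour 3.
Pitching needs all of milling (finishes hour 3, plus 1-hour gap → hour 4); whirlpool (finishes hour 8). That puts its earliest start at hour 8; it finishes at 8 + 2 = hour 10.
Primary fermentation cannot start until pitching (finishes hour 10); milling (finishes hour 3). The controlling bound is hour 10, so primary fermentation finishes at 10 + 6 = hour 16.
Packaging cannot start until primary fermentation (finishes hour 16, plus 2-hour gap → hour 18); pitching (finishes hour 10). The controlling bound is hour 18, so packaging finishes at 18 + 7 = hour 25.
The earliest everything can be done is hour 25, which is after the deadline of 22, so it is not possible.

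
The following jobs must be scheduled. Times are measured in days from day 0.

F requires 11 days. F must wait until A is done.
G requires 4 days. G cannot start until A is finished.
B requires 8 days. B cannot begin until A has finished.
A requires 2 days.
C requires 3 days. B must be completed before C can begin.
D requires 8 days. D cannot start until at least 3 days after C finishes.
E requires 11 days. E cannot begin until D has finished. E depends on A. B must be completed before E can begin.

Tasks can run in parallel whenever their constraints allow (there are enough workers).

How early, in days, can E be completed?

Nothing blocks A, so it runs from day 0 to day 2.
B waits on A (finishes day 2), so it starts at day 2 and finishes at 2 + 8 = day 10.
After B (finishes day 10), C can start at day 10 and finishes at day 13.
D cannot begin until C (finishes day 13, plus 3-day gap → day 16). It runs from day 16 to 16 + 8 = day 24.
E cannot start until D (finishes day 24); A (finishes day 2); B (finishes day 10). The controlling bound is day 24, so E finishes at 24 + 11 = day 35.

35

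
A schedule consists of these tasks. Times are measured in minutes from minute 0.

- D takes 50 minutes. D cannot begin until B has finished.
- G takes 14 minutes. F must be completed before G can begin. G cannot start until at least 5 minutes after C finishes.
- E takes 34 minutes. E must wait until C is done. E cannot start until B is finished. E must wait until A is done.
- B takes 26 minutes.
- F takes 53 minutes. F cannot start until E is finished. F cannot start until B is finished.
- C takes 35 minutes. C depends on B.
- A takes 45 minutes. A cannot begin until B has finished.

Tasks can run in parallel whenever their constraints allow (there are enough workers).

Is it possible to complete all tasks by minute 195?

B can start immediately at minute 0; it finishes at minute 26.
After B (finishes minute 26), D can start at minute 26 and finishes at minute 76.
C waits on B (finishes minute 26), so it starts at minute 26 and finishes at 26 + 35 = minute 61.
A cannot begin until B (finishes minute 26). It runs from minute 26 to 26 + 45 = minute 71.
E needs all of C (finishes minute 61); B (finishes minute 26); A (finishes minute 71). That puts its earliest start at minute 71; it finishes at 71 + 34 = minute 105.
F needs all of E (finishes minute 105); B (finishes minute 26). That puts its earliest start at minute 105; it finishes at 105 + 53 = minute 158.
For G: F (finishes minute 158); C (finishes minute 61, plus 5-minute gap → minute 66). Taking the maximum gives a start of minute 158, and it finishes at 158 + 14 = minute 172.
Every task is finished by minute 172, which is no later than the deadline of 195, so the schedule is feasible.

Yes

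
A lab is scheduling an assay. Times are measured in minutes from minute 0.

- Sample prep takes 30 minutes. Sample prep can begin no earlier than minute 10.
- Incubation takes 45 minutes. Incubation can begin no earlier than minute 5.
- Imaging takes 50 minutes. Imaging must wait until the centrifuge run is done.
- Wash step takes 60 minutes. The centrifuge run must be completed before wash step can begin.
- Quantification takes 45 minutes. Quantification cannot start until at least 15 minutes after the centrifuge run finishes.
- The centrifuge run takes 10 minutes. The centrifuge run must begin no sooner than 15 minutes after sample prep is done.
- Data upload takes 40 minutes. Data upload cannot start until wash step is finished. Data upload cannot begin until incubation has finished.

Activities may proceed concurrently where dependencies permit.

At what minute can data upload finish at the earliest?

165

Incubation waits on its own release at minute 5, so it starts at minute 5 and finishes at 5 + 45 = minute 50.
Sample prep waits on its own release at minute 10, so it starts at minute 10 and finishes at 10 + 30 = minute 40.
After sample prep (finishes minute 40, plus 15-minute gap → minute 55), the centrifuge run can start at minute 55 and finishes at minute 65.
Wash step cannot begin until the centrifuge run (finishes minute 65). It runs from minute 65 to 65 + 60 = minute 125.
For data upload: wash step (finishes minute 125); incubation (finishes minute 50). Taking the maximum gives a start of minute 125, and it finishes at 125 + 40 = minute 165.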